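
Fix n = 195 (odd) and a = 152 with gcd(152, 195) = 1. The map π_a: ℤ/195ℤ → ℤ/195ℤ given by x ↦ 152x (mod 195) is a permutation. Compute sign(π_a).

Start at x=152: 152 → 94 → 53 → 61 → 107 → 79 → 113 → … (one orbit).
π_152 has 25 disjoint cycles with lengths [12, 12, 12, 12, 12, 12, 12, 12, 12, 12, 12, 12, 6, 6, 6, 6, 4, 4, 4, 3, 3, 3, 3, 2, 1] on {0,…,194}.
Σ(ℓ_i−1) = 195−25 = 170; sign = (−1)^170 = +1.
Via Zolotarev, sign(π_{152}) = (152|195) = +1.

+1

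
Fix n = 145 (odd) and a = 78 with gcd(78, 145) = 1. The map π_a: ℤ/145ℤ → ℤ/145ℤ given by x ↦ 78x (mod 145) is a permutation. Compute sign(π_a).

Start at x=103: 103 → 59 → 107 → 81 → 83 → 94 → 82 → … (one orbit).
Cycle type of π: 28×4 + 7×4 + 4 + 1; total 10 cycles.
145 − 10 = 135 transpositions; sign(π) = (−1)^135 = -1.
Check: (78/145) = -1 by Zolotarev.

-1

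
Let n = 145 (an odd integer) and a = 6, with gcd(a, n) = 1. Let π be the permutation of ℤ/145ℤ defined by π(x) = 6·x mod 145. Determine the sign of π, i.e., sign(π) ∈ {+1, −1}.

Start at x=1: 1 → 6 → 36 → 71 → 136 → 91 → 111 → … (one orbit).
π_6 has 15 disjoint cycles with lengths [14, 14, 14, 14, 14, 14, 14, 14, 14, 14, 1, 1, 1, 1, 1] on {0,…,144}.
Σ(ℓ_i−1) = 145−15 = 130; sign = (−1)^130 = +1.
Via Zolotarev, sign(π_{6}) = (6|145) = +1.

+1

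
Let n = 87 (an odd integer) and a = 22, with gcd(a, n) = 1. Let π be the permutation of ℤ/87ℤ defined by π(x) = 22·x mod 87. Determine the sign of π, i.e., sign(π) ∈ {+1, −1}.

Start at x=25: 25 → 28 → 7 → 67 → 82 → 64 → 16 → … (one orbit).
Decompose π into cycles: lengths [14, 14, 14, 14, 14, 14, 1, 1, 1] (9 cycles, including the fixed point 0).
87 − 9 = 78 transpositions; sign(π) = (−1)^78 = +1.
The Jacobi symbol (22|87) = +1 (Zolotarev) agrees.

+1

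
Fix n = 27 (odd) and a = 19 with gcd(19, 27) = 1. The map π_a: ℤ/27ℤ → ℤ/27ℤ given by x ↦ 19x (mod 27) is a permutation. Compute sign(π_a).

Trace 10: π^k(10) = [10, 1, 19] for k=0..2.
The orbit structure of x ↦ 19x mod 27: 15 orbits of sizes [3, 3, 3, 3, 3, 3, 1, 1, 1, 1, 1, 1, 1, 1, 1].
n − c = 27 − 15 = 12; sign = (−1)^12 = +1.
(19|27)_J = +1 (Zolotarev's lemma cross-check).

+1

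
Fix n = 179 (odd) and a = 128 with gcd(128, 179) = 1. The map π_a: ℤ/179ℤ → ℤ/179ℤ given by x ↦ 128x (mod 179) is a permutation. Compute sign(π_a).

-1

Trace 155: π^k(155) = [155, 150, 47, 109, 169, 152, 124] for k=0..6.
π_128 has 2 disjoint cycles with lengths [178, 1] on {0,…,178}.
With 2 cycles on 179 points, sign = (−1)^{179−2} = -1.
Zolotarev: (128|179) = -1, matching the cycle-count sign.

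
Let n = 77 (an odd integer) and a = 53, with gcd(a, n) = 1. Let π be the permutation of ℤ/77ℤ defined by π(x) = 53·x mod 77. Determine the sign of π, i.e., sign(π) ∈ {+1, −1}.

Start at x=67: 67 → 9 → 15 → 25 → 16 → 1 → 53 → … (one orbit).
Decompose π into cycles: lengths [15, 15, 15, 15, 5, 5, 3, 3, 1] (9 cycles, including the fixed point 0).
Σ(ℓ_i−1) = 77−9 = 68; sign = (−1)^68 = +1.

+1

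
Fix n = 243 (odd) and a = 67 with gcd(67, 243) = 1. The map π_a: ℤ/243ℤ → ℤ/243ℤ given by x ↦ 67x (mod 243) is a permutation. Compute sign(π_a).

+1

Trace 121: π^k(121) = [121, 88, 64, 157, 70, 73, 31] for k=0..6.
Cycle type of π: 81×2 + 27×2 + 9×2 + 3×2 + 1×3; total 11 cycles.
Σ(ℓ_i−1) = 243−11 = 232; sign = (−1)^232 = +1.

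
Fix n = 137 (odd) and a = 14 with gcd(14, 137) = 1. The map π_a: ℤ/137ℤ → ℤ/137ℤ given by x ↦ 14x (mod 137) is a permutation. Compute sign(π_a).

Start at x=123: 123 → 78 → 133 → 81 → 38 → 121 → 50 → … (one orbit).
5 cycles of lengths [34, 34, 34, 34, 1].
Σ(ℓ_i−1) = 137−5 = 132; sign = (−1)^132 = +1.
Zolotarev: (14|137) = +1, matching the cycle-count sign.

+1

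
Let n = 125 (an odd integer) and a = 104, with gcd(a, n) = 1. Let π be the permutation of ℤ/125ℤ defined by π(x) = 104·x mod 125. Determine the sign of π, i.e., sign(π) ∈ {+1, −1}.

+1

Trace 84: π^k(84) = [84, 111, 44, 76, 29, 16, 39] for k=0..6.
7 cycles of lengths [50, 50, 10, 10, 2, 2, 1].
125 − 7 = 118 transpositions; sign(π) = (−1)^118 = +1.
Check: (104/125) = +1 by Zolotarev.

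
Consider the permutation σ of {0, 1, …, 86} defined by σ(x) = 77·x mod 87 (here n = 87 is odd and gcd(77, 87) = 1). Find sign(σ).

Start at x=49: 49 → 32 → 28 → 68 → 16 → 14 → 34 → … (one orbit).
π_77 has 5 disjoint cycles with lengths [28, 28, 28, 2, 1] on {0,…,86}.
sign(π) = (−1)^{n − #cycles} = (−1)^{87−5} = (−1)^82 = +1.
The Jacobi symbol (77|87) = +1 (Zolotarev) agrees.

+1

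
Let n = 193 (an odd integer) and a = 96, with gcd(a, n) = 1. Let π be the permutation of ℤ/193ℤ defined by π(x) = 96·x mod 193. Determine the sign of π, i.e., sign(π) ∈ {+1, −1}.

+1

Orbit of 42 under x↦96x: [42, 172, 107, 43, 75, 59, 67]… (length divides ord_193(96)).
The orbit structure of x ↦ 96x mod 193: 3 orbits of sizes [96, 96, 1].
193 − 3 = 190 transpositions; sign(π) = (−1)^190 = +1.
Check: (96/193) = +1 by Zolotarev.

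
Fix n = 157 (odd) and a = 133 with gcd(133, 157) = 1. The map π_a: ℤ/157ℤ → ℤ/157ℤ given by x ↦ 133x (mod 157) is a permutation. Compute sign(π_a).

-1

Trace 137: π^k(137) = [137, 9, 98, 3, 85, 1, 133] for k=0..6.
Cycle lengths of π_133 on ℤ/157ℤ: [156, 1]; 2 cycles in total.
157 − 2 = 155 transpositions; sign(π) = (−1)^155 = -1.
Zolotarev: (133|157) = -1, matching the cycle-count sign.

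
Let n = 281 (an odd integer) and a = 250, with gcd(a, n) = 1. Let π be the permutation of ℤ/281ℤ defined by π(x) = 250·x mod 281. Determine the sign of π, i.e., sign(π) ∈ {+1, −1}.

Orbit of 279 under x↦250x: [279, 62, 45, 10, 252, 56, 231]… (length divides ord_281(250)).
π_250 has 3 disjoint cycles with lengths [140, 140, 1] on {0,…,280}.
With 3 cycles on 281 points, sign = (−1)^{281−3} = +1.

+1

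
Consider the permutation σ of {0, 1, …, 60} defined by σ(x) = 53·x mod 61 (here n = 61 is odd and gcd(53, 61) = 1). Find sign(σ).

-1

Orbit of 52 under x↦53x: [52, 11, 34, 33, 41, 38, 1]… (length divides ord_61(53)).
4 cycles of lengths [20, 20, 20, 1].
Σ(ℓ_i−1) = 61−4 = 57; sign = (−1)^57 = -1.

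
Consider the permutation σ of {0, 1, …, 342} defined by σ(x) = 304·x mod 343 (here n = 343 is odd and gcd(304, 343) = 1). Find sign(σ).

-1

Start at x=120: 120 → 122 → 44 → 342 → 39 → 194 → 323 → … (one orbit).
The orbit structure of x ↦ 304x mod 343: 4 orbits of sizes [294, 42, 6, 1].
sign(π) = (−1)^{n − #cycles} = (−1)^{343−4} = (−1)^339 = -1.
(304|343)_J = -1 (Zolotarev's lemma cross-check).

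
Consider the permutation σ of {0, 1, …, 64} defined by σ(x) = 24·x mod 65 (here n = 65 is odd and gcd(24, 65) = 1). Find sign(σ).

-1

Start at x=16: 16 → 59 → 51 → 54 → 61 → 34 → 36 → … (one orbit).
The orbit structure of x ↦ 24x mod 65: 8 orbits of sizes [12, 12, 12, 12, 12, 2, 2, 1].
Σ(ℓ_i−1) = 65−8 = 57; sign = (−1)^57 = -1.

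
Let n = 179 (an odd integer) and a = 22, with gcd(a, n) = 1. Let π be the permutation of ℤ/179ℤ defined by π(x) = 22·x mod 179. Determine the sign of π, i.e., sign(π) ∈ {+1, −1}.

Trace 117: π^k(117) = [117, 68, 64, 155, 9, 19, 60] for k=0..6.
Cycle type of π: 89×2 + 1; total 3 cycles.
n − c = 179 − 3 = 176; sign = (−1)^176 = +1.

+1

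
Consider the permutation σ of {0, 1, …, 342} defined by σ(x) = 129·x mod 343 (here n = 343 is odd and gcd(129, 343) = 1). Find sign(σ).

-1

Start at x=275: 275 → 146 → 312 → 117 → 1 → 129 → 177 → … (one orbit).
Decompose π into cycles: lengths [42, 42, 42, 42, 42, 42, 42, 6, 6, 6, 6, 6, 6, 6, 6, 1] (16 cycles, including the fixed point 0).
With 16 cycles on 343 points, sign = (−1)^{343−16} = -1.
Zolotarev: (129|343) = -1, matching the cycle-count sign.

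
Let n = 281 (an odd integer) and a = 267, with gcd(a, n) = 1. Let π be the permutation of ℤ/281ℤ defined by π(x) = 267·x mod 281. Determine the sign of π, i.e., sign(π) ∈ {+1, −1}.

+1

Orbit of 256 under x↦267x: [256, 69, 158, 36, 58, 31, 128]… (length divides ord_281(267)).
π_267 has 3 disjoint cycles with lengths [140, 140, 1] on {0,…,280}.
sign(π) = (−1)^{n − #cycles} = (−1)^{281−3} = (−1)^278 = +1.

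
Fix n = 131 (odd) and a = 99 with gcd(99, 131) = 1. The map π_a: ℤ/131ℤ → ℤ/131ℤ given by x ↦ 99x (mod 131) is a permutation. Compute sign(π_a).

+1

Orbit of 39 under x↦99x: [39, 62, 112, 84, 63, 80, 60]… (length divides ord_131(99)).
Decompose π into cycles: lengths [13, 13, 13, 13, 13, 13, 13, 13, 13, 13, 1] (11 cycles, including the fixed point 0).
131 − 11 = 120 transpositions; sign(π) = (−1)^120 = +1.
The Jacobi symbol (99|131) = +1 (Zolotarev) agrees.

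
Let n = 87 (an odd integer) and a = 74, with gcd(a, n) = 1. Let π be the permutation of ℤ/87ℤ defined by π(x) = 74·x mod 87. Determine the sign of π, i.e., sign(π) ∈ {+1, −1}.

-1

Orbit of 25 under x↦74x: [25, 23, 49, 59, 16, 53, 7]… (length divides ord_87(74)).
10 cycles of lengths [14, 14, 14, 14, 7, 7, 7, 7, 2, 1].
Σ(ℓ_i−1) = 87−10 = 77; sign = (−1)^77 = -1.
The Jacobi symbol (74|87) = -1 (Zolotarev) agrees.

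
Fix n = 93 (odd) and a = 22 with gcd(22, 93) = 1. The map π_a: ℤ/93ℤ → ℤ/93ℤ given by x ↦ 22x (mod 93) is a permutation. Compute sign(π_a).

-1

Start at x=25: 25 → 85 → 10 → 34 → 4 → 88 → 76 → … (one orbit).
Decompose π into cycles: lengths [30, 30, 30, 1, 1, 1] (6 cycles, including the fixed point 0).
Σ(ℓ_i−1) = 93−6 = 87; sign = (−1)^87 = -1.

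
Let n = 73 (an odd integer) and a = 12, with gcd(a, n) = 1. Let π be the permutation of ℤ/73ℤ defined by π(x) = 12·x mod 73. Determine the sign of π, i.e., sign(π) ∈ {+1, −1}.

Start at x=36: 36 → 67 → 1 → 12 → 71 → 49 → 4 → … (one orbit).
Cycle type of π: 36×2 + 1; total 3 cycles.
Σ(ℓ_i−1) = 73−3 = 70; sign = (−1)^70 = +1.
Zolotarev: (12|73) = +1, matching the cycle-count sign.

+1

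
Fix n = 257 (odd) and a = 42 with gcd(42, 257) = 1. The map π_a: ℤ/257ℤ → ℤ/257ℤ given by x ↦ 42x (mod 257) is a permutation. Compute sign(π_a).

Orbit of 207 under x↦42x: [207, 213, 208, 255, 173, 70, 113]… (length divides ord_257(42)).
Decompose π into cycles: lengths [128, 128, 1] (3 cycles, including the fixed point 0).
With 3 cycles on 257 points, sign = (−1)^{257−3} = +1.
The Jacobi symbol (42|257) = +1 (Zolotarev) agrees.

+1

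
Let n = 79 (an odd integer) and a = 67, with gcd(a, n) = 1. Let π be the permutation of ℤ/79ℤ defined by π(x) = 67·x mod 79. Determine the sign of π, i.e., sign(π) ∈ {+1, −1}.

Trace 21: π^k(21) = [21, 64, 22, 52, 8, 62, 46] for k=0..6.
π_67 has 7 disjoint cycles with lengths [13, 13, 13, 13, 13, 13, 1] on {0,…,78}.
sign(π) = (−1)^{n − #cycles} = (−1)^{79−7} = (−1)^72 = +1.
Zolotarev: (67|79) = +1, matching the cycle-count sign.

+1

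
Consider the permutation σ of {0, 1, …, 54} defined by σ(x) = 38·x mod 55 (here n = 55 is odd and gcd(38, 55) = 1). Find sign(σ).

Start at x=26: 26 → 53 → 34 → 27 → 36 → 48 → 9 → … (one orbit).
π_38 has 6 disjoint cycles with lengths [20, 20, 5, 5, 4, 1] on {0,…,54}.
n − c = 55 − 6 = 49; sign = (−1)^49 = -1.
Via Zolotarev, sign(π_{38}) = (38|55) = -1.

-1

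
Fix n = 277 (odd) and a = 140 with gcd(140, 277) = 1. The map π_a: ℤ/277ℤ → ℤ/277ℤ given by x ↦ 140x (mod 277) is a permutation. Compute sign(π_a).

Start at x=235: 235 → 214 → 44 → 66 → 99 → 10 → 15 → … (one orbit).
2 cycles of lengths [276, 1].
2 cycles on 277: each ℓ→(−1)^(ℓ−1), product (−1)^275 = -1.

-1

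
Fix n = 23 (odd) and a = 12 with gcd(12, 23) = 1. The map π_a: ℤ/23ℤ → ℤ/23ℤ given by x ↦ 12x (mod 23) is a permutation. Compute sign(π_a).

Trace 4: π^k(4) = [4, 2, 1, 12, 6, 3, 13] for k=0..6.
Cycle type of π: 11×2 + 1; total 3 cycles.
With 3 cycles on 23 points, sign = (−1)^{23−3} = +1.
Via Zolotarev, sign(π_{12}) = (12|23) = +1.

+1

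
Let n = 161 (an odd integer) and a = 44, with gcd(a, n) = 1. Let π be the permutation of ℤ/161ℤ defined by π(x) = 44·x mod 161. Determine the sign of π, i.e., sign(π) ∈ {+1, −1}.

-1

Trace 155: π^k(155) = [155, 58, 137, 71, 65, 123, 99] for k=0..6.
The orbit structure of x ↦ 44x mod 161: 6 orbits of sizes [66, 66, 22, 3, 3, 1].
Σ(ℓ_i−1) = 161−6 = 155; sign = (−1)^155 = -1.
Via Zolotarev, sign(π_{44}) = (44|161) = -1.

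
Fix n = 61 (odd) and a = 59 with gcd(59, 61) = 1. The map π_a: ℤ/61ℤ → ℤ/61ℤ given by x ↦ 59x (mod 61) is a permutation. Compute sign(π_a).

Trace 25: π^k(25) = [25, 11, 39, 44, 34, 54, 14] for k=0..6.
Cycle lengths of π_59 on ℤ/61ℤ: [60, 1]; 2 cycles in total.
2 cycles on 61: each ℓ→(−1)^(ℓ−1), product (−1)^59 = -1.

-1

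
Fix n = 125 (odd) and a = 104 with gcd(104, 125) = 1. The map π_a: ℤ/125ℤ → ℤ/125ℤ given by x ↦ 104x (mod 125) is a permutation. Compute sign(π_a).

Trace 101: π^k(101) = [101, 4, 41, 14, 81, 49, 96] for k=0..6.
Cycle lengths of π_104 on ℤ/125ℤ: [50, 50, 10, 10, 2, 2, 1]; 7 cycles in total.
With 7 cycles on 125 points, sign = (−1)^{125−7} = +1.

+1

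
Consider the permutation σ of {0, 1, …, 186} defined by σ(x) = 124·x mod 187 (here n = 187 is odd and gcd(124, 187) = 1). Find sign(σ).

Start at x=113: 113 → 174 → 71 → 15 → 177 → 69 → 141 → … (one orbit).
π_124 has 6 disjoint cycles with lengths [80, 80, 16, 5, 5, 1] on {0,…,186}.
With 6 cycles on 187 points, sign = (−1)^{187−6} = -1.
(124|187)_J = -1 (Zolotarev's lemma cross-check).

-1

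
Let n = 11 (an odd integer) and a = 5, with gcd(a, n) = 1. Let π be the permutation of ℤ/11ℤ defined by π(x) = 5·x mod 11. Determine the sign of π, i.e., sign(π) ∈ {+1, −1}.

Trace 3: π^k(3) = [3, 4, 9, 1, 5] for k=0..4.
3 cycles of lengths [5, 5, 1].
With 3 cycles on 11 points, sign = (−1)^{11−3} = +1.
Via Zolotarev, sign(π_{5}) = (5|11) = +1.

+1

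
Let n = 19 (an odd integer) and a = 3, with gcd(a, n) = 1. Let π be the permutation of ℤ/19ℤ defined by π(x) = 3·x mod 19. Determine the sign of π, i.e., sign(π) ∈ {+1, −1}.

Trace 6: π^k(6) = [6, 18, 16, 10, 11, 14, 4] for k=0..6.
Cycle type of π: 18 + 1; total 2 cycles.
19 − 2 = 17 transpositions; sign(π) = (−1)^17 = -1.
Via Zolotarev, sign(π_{3}) = (3|19) = -1.

-1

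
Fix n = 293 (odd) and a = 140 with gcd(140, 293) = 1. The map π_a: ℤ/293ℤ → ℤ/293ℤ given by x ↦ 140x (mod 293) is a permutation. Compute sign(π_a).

+1

Start at x=40: 40 → 33 → 225 → 149 → 57 → 69 → 284 → … (one orbit).
5 cycles of lengths [73, 73, 73, 73, 1].
sign(π) = (−1)^{n − #cycles} = (−1)^{293−5} = (−1)^288 = +1.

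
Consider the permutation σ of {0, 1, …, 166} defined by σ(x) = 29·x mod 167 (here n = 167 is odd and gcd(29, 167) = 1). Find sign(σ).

Trace 93: π^k(93) = [93, 25, 57, 150, 8, 65, 48] for k=0..6.
π_29 has 3 disjoint cycles with lengths [83, 83, 1] on {0,…,166}.
n − c = 167 − 3 = 164; sign = (−1)^164 = +1.

+1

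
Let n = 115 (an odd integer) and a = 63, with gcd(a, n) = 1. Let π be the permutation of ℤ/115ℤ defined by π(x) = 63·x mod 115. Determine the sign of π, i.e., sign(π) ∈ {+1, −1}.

Orbit of 67 under x↦63x: [67, 81, 43, 64, 7, 96, 68]… (length divides ord_115(63)).
π_63 has 5 disjoint cycles with lengths [44, 44, 22, 4, 1] on {0,…,114}.
Σ(ℓ_i−1) = 115−5 = 110; sign = (−1)^110 = +1.
Via Zolotarev, sign(π_{63}) = (63|115) = +1.

+1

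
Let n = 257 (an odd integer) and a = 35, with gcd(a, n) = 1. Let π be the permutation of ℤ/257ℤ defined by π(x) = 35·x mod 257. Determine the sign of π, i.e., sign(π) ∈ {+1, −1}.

Trace 2: π^k(2) = [2, 70, 137, 169, 4, 140, 17] for k=0..6.
Cycle lengths of π_35 on ℤ/257ℤ: [64, 64, 64, 64, 1]; 5 cycles in total.
n − c = 257 − 5 = 252; sign = (−1)^252 = +1.
The Jacobi symbol (35|257) = +1 (Zolotarev) agrees.

+1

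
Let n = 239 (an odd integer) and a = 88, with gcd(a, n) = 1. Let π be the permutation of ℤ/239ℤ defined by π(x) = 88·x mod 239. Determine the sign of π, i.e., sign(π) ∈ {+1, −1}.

+1

Orbit of 220 under x↦88x: [220, 1, 88, 96, 83, 134, 81]… (length divides ord_239(88)).
The orbit structure of x ↦ 88x mod 239: 3 orbits of sizes [119, 119, 1].
239 − 3 = 236 transpositions; sign(π) = (−1)^236 = +1.
Check: (88/239) = +1 by Zolotarev.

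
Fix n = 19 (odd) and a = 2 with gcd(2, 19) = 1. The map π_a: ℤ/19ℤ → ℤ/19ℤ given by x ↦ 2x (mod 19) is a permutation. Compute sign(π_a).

Trace 6: π^k(6) = [6, 12, 5, 10, 1, 2, 4] for k=0..6.
2 cycles of lengths [18, 1].
With 2 cycles on 19 points, sign = (−1)^{19−2} = -1.

-1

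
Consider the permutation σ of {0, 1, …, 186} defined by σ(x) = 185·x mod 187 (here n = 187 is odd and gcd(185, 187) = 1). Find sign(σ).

Start at x=15: 15 → 157 → 60 → 67 → 53 → 81 → 25 → … (one orbit).
Cycle type of π: 40×4 + 8×2 + 5×2 + 1; total 9 cycles.
9 cycles on 187: each ℓ→(−1)^(ℓ−1), product (−1)^178 = +1.
The Jacobi symbol (185|187) = +1 (Zolotarev) agrees.

+1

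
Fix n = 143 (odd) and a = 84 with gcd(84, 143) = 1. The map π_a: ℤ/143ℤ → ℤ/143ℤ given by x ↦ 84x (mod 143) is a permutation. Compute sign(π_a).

Trace 128: π^k(128) = [128, 27, 123, 36, 21, 48, 28] for k=0..6.
Cycle lengths of π_84 on ℤ/143ℤ: [60, 60, 12, 10, 1]; 5 cycles in total.
sign(π) = (−1)^{n − #cycles} = (−1)^{143−5} = (−1)^138 = +1.

+1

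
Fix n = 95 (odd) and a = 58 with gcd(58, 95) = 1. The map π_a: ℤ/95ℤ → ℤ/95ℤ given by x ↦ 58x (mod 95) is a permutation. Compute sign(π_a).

Orbit of 58 under x↦58x: [58, 39, 77, 1]… (length divides ord_95(58)).
Decompose π into cycles: lengths [4, 4, 4, 4, 4, 4, 4, 4, 4, 4, 4, 4, 4, 4, 4, 4, 4, 4, 4, 1, 1, 1, 1, 1, 1, 1, 1, 1, 1, 1, 1, 1, 1, 1, 1, 1, 1, 1] (38 cycles, including the fixed point 0).
Σ(ℓ_i−1) = 95−38 = 57; sign = (−1)^57 = -1.
Zolotarev: (58|95) = -1, matching the cycle-count sign.

-1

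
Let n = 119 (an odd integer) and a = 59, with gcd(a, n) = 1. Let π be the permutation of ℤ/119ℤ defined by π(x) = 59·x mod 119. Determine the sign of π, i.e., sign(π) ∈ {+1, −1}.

Trace 30: π^k(30) = [30, 104, 67, 26, 106, 66, 86] for k=0..6.
Decompose π into cycles: lengths [24, 24, 24, 24, 8, 8, 6, 1] (8 cycles, including the fixed point 0).
8 cycles on 119: each ℓ→(−1)^(ℓ−1), product (−1)^111 = -1.
Check: (59/119) = -1 by Zolotarev.

-1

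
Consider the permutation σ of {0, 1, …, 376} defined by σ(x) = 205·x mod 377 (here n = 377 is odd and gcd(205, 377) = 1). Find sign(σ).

-1

Orbit of 134 under x↦205x: [134, 326, 101, 347, 259, 315, 108]… (length divides ord_377(205)).
Decompose π into cycles: lengths [84, 84, 84, 84, 28, 6, 6, 1] (8 cycles, including the fixed point 0).
sign(π) = (−1)^{n − #cycles} = (−1)^{377−8} = (−1)^369 = -1.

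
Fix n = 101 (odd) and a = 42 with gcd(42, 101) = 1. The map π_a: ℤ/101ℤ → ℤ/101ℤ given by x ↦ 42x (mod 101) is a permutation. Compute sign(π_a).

Start at x=99: 99 → 17 → 7 → 92 → 26 → 82 → 10 → … (one orbit).
The orbit structure of x ↦ 42x mod 101: 2 orbits of sizes [100, 1].
With 2 cycles on 101 points, sign = (−1)^{101−2} = -1.
(42|101)_J = -1 (Zolotarev's lemma cross-check).

-1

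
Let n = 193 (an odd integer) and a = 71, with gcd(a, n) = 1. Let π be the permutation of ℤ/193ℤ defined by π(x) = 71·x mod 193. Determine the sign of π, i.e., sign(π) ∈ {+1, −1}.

Orbit of 20 under x↦71x: [20, 69, 74, 43, 158, 24, 160]… (length divides ord_193(71)).
The orbit structure of x ↦ 71x mod 193: 4 orbits of sizes [64, 64, 64, 1].
n − c = 193 − 4 = 189; sign = (−1)^189 = -1.
(71|193)_J = -1 (Zolotarev's lemma cross-check).

-1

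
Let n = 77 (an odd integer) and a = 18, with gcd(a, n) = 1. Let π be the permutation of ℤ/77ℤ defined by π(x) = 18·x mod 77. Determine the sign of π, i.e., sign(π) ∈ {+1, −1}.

Orbit of 2 under x↦18x: [2, 36, 32, 37, 50, 53, 30]… (length divides ord_77(18)).
6 cycles of lengths [30, 30, 10, 3, 3, 1].
With 6 cycles on 77 points, sign = (−1)^{77−6} = -1.
Via Zolotarev, sign(π_{18}) = (18|77) = -1.

-1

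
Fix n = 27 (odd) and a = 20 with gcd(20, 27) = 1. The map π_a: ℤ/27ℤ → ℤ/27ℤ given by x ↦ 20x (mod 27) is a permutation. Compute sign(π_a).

Trace 19: π^k(19) = [19, 2, 13, 17, 16, 23, 1] for k=0..6.
4 cycles of lengths [18, 6, 2, 1].
sign(π) = (−1)^{n − #cycles} = (−1)^{27−4} = (−1)^23 = -1.

-1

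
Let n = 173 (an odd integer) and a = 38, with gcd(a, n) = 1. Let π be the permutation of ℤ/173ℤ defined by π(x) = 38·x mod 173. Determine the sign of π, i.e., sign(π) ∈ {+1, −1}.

Orbit of 37 under x↦38x: [37, 22, 144, 109, 163, 139, 92]… (length divides ord_173(38)).
Cycle lengths of π_38 on ℤ/173ℤ: [86, 86, 1]; 3 cycles in total.
173 − 3 = 170 transpositions; sign(π) = (−1)^170 = +1.

+1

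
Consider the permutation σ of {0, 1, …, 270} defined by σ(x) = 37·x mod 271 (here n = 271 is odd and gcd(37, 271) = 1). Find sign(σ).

+1

Orbit of 217 under x↦37x: [217, 170, 57, 212, 256, 258, 61]… (length divides ord_271(37)).
3 cycles of lengths [135, 135, 1].
3 cycles on 271: each ℓ→(−1)^(ℓ−1), product (−1)^268 = +1.
Via Zolotarev, sign(π_{37}) = (37|271) = +1.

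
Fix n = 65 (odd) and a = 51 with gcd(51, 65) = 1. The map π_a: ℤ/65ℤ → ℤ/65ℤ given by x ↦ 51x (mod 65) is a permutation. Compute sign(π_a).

Start at x=1: 1 → 51 → 1 (one orbit).
Decompose π into cycles: lengths [2, 2, 2, 2, 2, 2, 2, 2, 2, 2, 2, 2, 2, 2, 2, 2, 2, 2, 2, 2, 2, 2, 2, 2, 2, 2, 2, 2, 2, 2, 1, 1, 1, 1, 1] (35 cycles, including the fixed point 0).
Σ(ℓ_i−1) = 65−35 = 30; sign = (−1)^30 = +1.

+1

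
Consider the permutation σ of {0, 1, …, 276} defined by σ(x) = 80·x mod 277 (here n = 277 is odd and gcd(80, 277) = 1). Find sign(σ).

-1

Trace 71: π^k(71) = [71, 140, 120, 182, 156, 15, 92] for k=0..6.
π_80 has 2 disjoint cycles with lengths [276, 1] on {0,…,276}.
277 − 2 = 275 transpositions; sign(π) = (−1)^275 = -1.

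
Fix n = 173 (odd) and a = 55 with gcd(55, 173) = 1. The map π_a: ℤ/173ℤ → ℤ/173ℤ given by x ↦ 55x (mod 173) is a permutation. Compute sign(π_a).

Start at x=152: 152 → 56 → 139 → 33 → 85 → 4 → 47 → … (one orbit).
Cycle lengths of π_55 on ℤ/173ℤ: [86, 86, 1]; 3 cycles in total.
n − c = 173 − 3 = 170; sign = (−1)^170 = +1.
(55|173)_J = +1 (Zolotarev's lemma cross-check).

+1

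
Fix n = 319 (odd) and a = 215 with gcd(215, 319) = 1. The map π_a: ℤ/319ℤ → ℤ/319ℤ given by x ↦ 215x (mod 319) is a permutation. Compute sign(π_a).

+1

Start at x=46: 46 → 1 → 215 → 289 → 249 → 262 → 186 → … (one orbit).
The orbit structure of x ↦ 215x mod 319: 23 orbits of sizes [20, 20, 20, 20, 20, 20, 20, 20, 20, 20, 20, 20, 20, 20, 10, 4, 4, 4, 4, 4, 4, 4, 1].
Σ(ℓ_i−1) = 319−23 = 296; sign = (−1)^296 = +1.
The Jacobi symbol (215|319) = +1 (Zolotarev) agrees.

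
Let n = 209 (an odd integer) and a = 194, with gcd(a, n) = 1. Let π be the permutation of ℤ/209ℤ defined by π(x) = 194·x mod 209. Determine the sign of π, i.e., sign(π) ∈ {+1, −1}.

Trace 125: π^k(125) = [125, 6, 119, 96, 23, 73, 159] for k=0..6.
Decompose π into cycles: lengths [90, 90, 10, 9, 9, 1] (6 cycles, including the fixed point 0).
209 − 6 = 203 transpositions; sign(π) = (−1)^203 = -1.
Zolotarev: (194|209) = -1, matching the cycle-count sign.

-1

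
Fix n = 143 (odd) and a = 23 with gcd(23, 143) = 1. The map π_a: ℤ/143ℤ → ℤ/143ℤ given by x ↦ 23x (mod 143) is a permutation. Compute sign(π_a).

Start at x=100: 100 → 12 → 133 → 56 → 1 → 23 → 100 (one orbit).
Cycle lengths of π_23 on ℤ/143ℤ: [6, 6, 6, 6, 6, 6, 6, 6, 6, 6, 6, 6, 6, 6, 6, 6, 6, 6, 6, 6, 6, 6, 1, 1, 1, 1, 1, 1, 1, 1, 1, 1, 1]; 33 cycles in total.
n − c = 143 − 33 = 110; sign = (−1)^110 = +1.

+1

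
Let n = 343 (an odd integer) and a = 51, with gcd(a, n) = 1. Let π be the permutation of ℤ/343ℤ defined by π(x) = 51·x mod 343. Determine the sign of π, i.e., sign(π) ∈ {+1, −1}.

+1

Orbit of 58 under x↦51x: [58, 214, 281, 268, 291, 92, 233]… (length divides ord_343(51)).
Decompose π into cycles: lengths [147, 147, 21, 21, 3, 3, 1] (7 cycles, including the fixed point 0).
n − c = 343 − 7 = 336; sign = (−1)^336 = +1.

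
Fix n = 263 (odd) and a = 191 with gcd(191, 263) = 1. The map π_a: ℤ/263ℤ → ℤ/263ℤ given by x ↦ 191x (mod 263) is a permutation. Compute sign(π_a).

Start at x=3: 3 → 47 → 35 → 110 → 233 → 56 → 176 → … (one orbit).
Cycle lengths of π_191 on ℤ/263ℤ: [262, 1]; 2 cycles in total.
2 cycles on 263: each ℓ→(−1)^(ℓ−1), product (−1)^261 = -1.

-1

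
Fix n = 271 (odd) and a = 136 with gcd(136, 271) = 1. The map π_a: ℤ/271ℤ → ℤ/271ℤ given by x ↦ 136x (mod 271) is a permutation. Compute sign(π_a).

Orbit of 258 under x↦136x: [258, 129, 200, 100, 50, 25, 148]… (length divides ord_271(136)).
Cycle type of π: 135×2 + 1; total 3 cycles.
sign(π) = (−1)^{n − #cycles} = (−1)^{271−3} = (−1)^268 = +1.
Check: (136/271) = +1 by Zolotarev.

+1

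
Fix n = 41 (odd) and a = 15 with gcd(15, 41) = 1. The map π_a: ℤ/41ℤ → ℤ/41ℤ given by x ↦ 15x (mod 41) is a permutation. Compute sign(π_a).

-1

Start at x=6: 6 → 8 → 38 → 37 → 22 → 2 → 30 → … (one orbit).
π_15 has 2 disjoint cycles with lengths [40, 1] on {0,…,40}.
n − c = 41 − 2 = 39; sign = (−1)^39 = -1.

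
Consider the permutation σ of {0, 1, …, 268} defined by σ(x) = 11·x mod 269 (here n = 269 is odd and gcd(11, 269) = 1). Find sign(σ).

+1

Trace 222: π^k(222) = [222, 21, 231, 120, 244, 263, 203] for k=0..6.
Cycle lengths of π_11 on ℤ/269ℤ: [134, 134, 1]; 3 cycles in total.
sign(π) = (−1)^{n − #cycles} = (−1)^{269−3} = (−1)^266 = +1.
(11|269)_J = +1 (Zolotarev's lemma cross-check).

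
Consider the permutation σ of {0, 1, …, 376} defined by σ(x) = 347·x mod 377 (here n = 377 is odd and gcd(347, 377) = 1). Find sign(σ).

Orbit of 347 under x↦347x: [347, 146, 144, 204, 289, 1]… (length divides ord_377(347)).
π_347 has 75 disjoint cycles with lengths [6, 6, 6, 6, 6, 6, 6, 6, 6, 6, 6, 6, 6, 6, 6, 6, 6, 6, 6, 6, 6, 6, 6, 6, 6, 6, 6, 6, 6, 6, 6, 6, 6, 6, 6, 6, 6, 6, 6, 6, 6, 6, 6, 6, 6, 6, 6, 6, 6, 6, 6, 6, 6, 6, 6, 6, 3, 3, 3, 3, 2, 2, 2, 2, 2, 2, 2, 2, 2, 2, 2, 2, 2, 2, 1] on {0,…,376}.
377 − 75 = 302 transpositions; sign(π) = (−1)^302 = +1.

+1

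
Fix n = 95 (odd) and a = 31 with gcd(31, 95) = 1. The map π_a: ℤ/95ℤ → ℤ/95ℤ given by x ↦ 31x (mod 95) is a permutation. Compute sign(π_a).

-1

Orbit of 56 under x↦31x: [56, 26, 46, 1, 31, 11]… (length divides ord_95(31)).
Cycle type of π: 6×15 + 1×5; total 20 cycles.
Σ(ℓ_i−1) = 95−20 = 75; sign = (−1)^75 = -1.
Zolotarev: (31|95) = -1, matching the cycle-count sign.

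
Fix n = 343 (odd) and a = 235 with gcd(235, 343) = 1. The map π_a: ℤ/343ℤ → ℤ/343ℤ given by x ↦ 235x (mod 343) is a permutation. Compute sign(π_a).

Orbit of 331 under x↦235x: [331, 267, 319, 191, 295, 39, 247]… (length divides ord_343(235)).
Decompose π into cycles: lengths [147, 147, 21, 21, 3, 3, 1] (7 cycles, including the fixed point 0).
With 7 cycles on 343 points, sign = (−1)^{343−7} = +1.

+1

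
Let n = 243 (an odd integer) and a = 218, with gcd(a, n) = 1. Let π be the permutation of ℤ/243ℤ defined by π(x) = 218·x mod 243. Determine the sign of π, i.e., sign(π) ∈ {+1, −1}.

-1

Orbit of 11 under x↦218x: [11, 211, 71, 169, 149, 163, 56]… (length divides ord_243(218)).
Cycle lengths of π_218 on ℤ/243ℤ: [162, 54, 18, 6, 2, 1]; 6 cycles in total.
sign(π) = (−1)^{n − #cycles} = (−1)^{243−6} = (−1)^237 = -1.
Zolotarev: (218|243) = -1, matching the cycle-count sign.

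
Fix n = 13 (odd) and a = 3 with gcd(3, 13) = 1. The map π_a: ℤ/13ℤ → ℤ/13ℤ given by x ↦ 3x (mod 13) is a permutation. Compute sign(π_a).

Trace 3: π^k(3) = [3, 9, 1] for k=0..2.
Cycle lengths of π_3 on ℤ/13ℤ: [3, 3, 3, 3, 1]; 5 cycles in total.
sign(π) = (−1)^{n − #cycles} = (−1)^{13−5} = (−1)^8 = +1.
Zolotarev: (3|13) = +1, matching the cycle-count sign.

+1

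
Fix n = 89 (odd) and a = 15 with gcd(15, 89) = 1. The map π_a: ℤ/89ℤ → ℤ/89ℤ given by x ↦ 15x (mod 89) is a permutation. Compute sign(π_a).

Orbit of 18 under x↦15x: [18, 3, 45, 52, 68, 41, 81]… (length divides ord_89(15)).
π_15 has 2 disjoint cycles with lengths [88, 1] on {0,…,88}.
n − c = 89 − 2 = 87; sign = (−1)^87 = -1.

-1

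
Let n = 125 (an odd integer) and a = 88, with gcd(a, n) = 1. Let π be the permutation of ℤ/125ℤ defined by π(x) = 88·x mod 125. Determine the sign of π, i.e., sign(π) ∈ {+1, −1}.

Start at x=67: 67 → 21 → 98 → 124 → 37 → 6 → 28 → … (one orbit).
Cycle lengths of π_88 on ℤ/125ℤ: [100, 20, 4, 1]; 4 cycles in total.
125 − 4 = 121 transpositions; sign(π) = (−1)^121 = -1.

-1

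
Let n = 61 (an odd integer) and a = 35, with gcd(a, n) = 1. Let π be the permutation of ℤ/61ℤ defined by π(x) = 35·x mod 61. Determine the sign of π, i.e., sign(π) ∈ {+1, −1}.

Orbit of 23 under x↦35x: [23, 12, 54, 60, 26, 56, 8]… (length divides ord_61(35)).
Cycle type of π: 60 + 1; total 2 cycles.
n − c = 61 − 2 = 59; sign = (−1)^59 = -1.

-1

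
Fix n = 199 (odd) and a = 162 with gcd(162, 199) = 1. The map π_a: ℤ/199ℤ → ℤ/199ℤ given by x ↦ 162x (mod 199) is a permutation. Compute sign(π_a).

+1

Orbit of 180 under x↦162x: [180, 106, 58, 43, 1, 162, 175]… (length divides ord_199(162)).
Cycle type of π: 9×22 + 1; total 23 cycles.
n − c = 199 − 23 = 176; sign = (−1)^176 = +1.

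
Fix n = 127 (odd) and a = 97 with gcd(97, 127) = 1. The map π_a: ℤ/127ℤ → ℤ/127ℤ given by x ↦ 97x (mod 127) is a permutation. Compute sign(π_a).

Start at x=88: 88 → 27 → 79 → 43 → 107 → 92 → 34 → … (one orbit).
Cycle lengths of π_97 on ℤ/127ℤ: [126, 1]; 2 cycles in total.
n − c = 127 − 2 = 125; sign = (−1)^125 = -1.
Check: (97/127) = -1 by Zolotarev.

-1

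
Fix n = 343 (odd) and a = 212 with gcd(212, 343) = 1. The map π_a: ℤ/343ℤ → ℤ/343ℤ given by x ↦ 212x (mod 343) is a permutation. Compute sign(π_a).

+1

Start at x=60: 60 → 29 → 317 → 319 → 57 → 79 → 284 → … (one orbit).
7 cycles of lengths [147, 147, 21, 21, 3, 3, 1].
343 − 7 = 336 transpositions; sign(π) = (−1)^336 = +1.
Check: (212/343) = +1 by Zolotarev.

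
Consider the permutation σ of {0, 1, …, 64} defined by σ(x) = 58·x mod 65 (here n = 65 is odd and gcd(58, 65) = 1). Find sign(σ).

+1

Trace 47: π^k(47) = [47, 61, 28, 64, 7, 16, 18] for k=0..6.
Cycle type of π: 12×5 + 4 + 1; total 7 cycles.
65 − 7 = 58 transpositions; sign(π) = (−1)^58 = +1.
Zolotarev: (58|65) = +1, matching the cycle-count sign.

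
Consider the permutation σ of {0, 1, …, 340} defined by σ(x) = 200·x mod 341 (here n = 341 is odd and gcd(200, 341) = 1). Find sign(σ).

Start at x=338: 338 → 82 → 32 → 262 → 227 → 47 → 193 → … (one orbit).
The orbit structure of x ↦ 200x mod 341: 14 orbits of sizes [30, 30, 30, 30, 30, 30, 30, 30, 30, 30, 15, 15, 10, 1].
n − c = 341 − 14 = 327; sign = (−1)^327 = -1.
The Jacobi symbol (200|341) = -1 (Zolotarev) agrees.

-1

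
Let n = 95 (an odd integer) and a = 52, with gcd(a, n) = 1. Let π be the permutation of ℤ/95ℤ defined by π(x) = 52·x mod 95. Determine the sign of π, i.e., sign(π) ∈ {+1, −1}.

Orbit of 22 under x↦52x: [22, 4, 18, 81, 32, 49, 78]… (length divides ord_95(52)).
π_52 has 5 disjoint cycles with lengths [36, 36, 18, 4, 1] on {0,…,94}.
95 − 5 = 90 transpositions; sign(π) = (−1)^90 = +1.
Zolotarev: (52|95) = +1, matching the cycle-count sign.

+1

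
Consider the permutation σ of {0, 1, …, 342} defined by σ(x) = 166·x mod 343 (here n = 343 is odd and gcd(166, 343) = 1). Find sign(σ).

-1

Start at x=215: 215 → 18 → 244 → 30 → 178 → 50 → 68 → … (one orbit).
Cycle lengths of π_166 on ℤ/343ℤ: [42, 42, 42, 42, 42, 42, 42, 6, 6, 6, 6, 6, 6, 6, 6, 1]; 16 cycles in total.
16 cycles on 343: each ℓ→(−1)^(ℓ−1), product (−1)^327 = -1.
Check: (166/343) = -1 by Zolotarev.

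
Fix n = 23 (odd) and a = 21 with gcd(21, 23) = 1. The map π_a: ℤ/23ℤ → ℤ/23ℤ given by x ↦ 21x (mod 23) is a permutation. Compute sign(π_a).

Start at x=16: 16 → 14 → 18 → 10 → 3 → 17 → 12 → … (one orbit).
Decompose π into cycles: lengths [22, 1] (2 cycles, including the fixed point 0).
n − c = 23 − 2 = 21; sign = (−1)^21 = -1.

-1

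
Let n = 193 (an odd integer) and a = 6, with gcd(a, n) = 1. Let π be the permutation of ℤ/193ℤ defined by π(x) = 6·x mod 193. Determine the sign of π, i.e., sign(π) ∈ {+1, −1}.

+1

Trace 172: π^k(172) = [172, 67, 16, 96, 190, 175, 85] for k=0..6.
π_6 has 3 disjoint cycles with lengths [96, 96, 1] on {0,…,192}.
n − c = 193 − 3 = 190; sign = (−1)^190 = +1.
The Jacobi symbol (6|193) = +1 (Zolotarev) agrees.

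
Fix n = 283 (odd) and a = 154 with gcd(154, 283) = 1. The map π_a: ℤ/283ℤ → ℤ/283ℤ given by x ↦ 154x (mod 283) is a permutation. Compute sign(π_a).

Start at x=167: 167 → 248 → 270 → 262 → 162 → 44 → 267 → … (one orbit).
Cycle lengths of π_154 on ℤ/283ℤ: [282, 1]; 2 cycles in total.
2 cycles on 283: each ℓ→(−1)^(ℓ−1), product (−1)^281 = -1.

-1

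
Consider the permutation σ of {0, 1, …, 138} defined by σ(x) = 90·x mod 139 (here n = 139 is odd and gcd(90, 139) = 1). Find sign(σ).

-1

Orbit of 50 under x↦90x: [50, 52, 93, 30, 59, 28, 18]… (length divides ord_139(90)).
2 cycles of lengths [138, 1].
With 2 cycles on 139 points, sign = (−1)^{139−2} = -1.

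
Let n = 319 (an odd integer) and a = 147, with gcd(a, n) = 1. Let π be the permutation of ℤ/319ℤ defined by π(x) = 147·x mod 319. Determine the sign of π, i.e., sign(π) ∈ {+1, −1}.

-1

Trace 225: π^k(225) = [225, 218, 146, 89, 4, 269, 306] for k=0..6.
Decompose π into cycles: lengths [140, 140, 28, 5, 5, 1] (6 cycles, including the fixed point 0).
319 − 6 = 313 transpositions; sign(π) = (−1)^313 = -1.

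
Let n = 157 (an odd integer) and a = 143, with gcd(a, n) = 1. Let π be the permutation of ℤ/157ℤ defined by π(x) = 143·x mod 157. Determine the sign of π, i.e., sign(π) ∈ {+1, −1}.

Trace 143: π^k(143) = [143, 39, 82, 108, 58, 130, 64] for k=0..6.
Cycle type of π: 26×6 + 1; total 7 cycles.
sign(π) = (−1)^{n − #cycles} = (−1)^{157−7} = (−1)^150 = +1.

+1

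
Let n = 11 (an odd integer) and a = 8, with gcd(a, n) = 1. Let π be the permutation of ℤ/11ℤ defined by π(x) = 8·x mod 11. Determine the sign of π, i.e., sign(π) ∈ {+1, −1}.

Trace 6: π^k(6) = [6, 4, 10, 3, 2, 5, 7] for k=0..6.
Decompose π into cycles: lengths [10, 1] (2 cycles, including the fixed point 0).
2 cycles on 11: each ℓ→(−1)^(ℓ−1), product (−1)^9 = -1.
Zolotarev: (8|11) = -1, matching the cycle-count sign.

-1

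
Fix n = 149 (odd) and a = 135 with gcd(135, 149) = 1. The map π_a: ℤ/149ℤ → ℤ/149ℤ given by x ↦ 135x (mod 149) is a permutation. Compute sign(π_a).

-1

Orbit of 91 under x↦135x: [91, 67, 105, 20, 18, 46, 101]… (length divides ord_149(135)).
The orbit structure of x ↦ 135x mod 149: 2 orbits of sizes [148, 1].
With 2 cycles on 149 points, sign = (−1)^{149−2} = -1.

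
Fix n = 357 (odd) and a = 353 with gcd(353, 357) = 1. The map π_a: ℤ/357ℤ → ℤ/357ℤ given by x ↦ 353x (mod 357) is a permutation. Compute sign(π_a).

+1

Start at x=38: 38 → 205 → 251 → 67 → 89 → 1 → 353 → … (one orbit).
Cycle lengths of π_353 on ℤ/357ℤ: [12, 12, 12, 12, 12, 12, 12, 12, 12, 12, 12, 12, 12, 12, 12, 12, 12, 12, 12, 12, 12, 12, 12, 12, 6, 6, 6, 4, 4, 4, 4, 4, 4, 4, 4, 4, 4, 4, 4, 2, 1]; 41 cycles in total.
357 − 41 = 316 transpositions; sign(π) = (−1)^316 = +1.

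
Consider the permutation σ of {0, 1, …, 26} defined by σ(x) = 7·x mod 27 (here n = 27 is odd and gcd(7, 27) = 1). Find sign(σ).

Start at x=22: 22 → 19 → 25 → 13 → 10 → 16 → 4 → … (one orbit).
Cycle lengths of π_7 on ℤ/27ℤ: [9, 9, 3, 3, 1, 1, 1]; 7 cycles in total.
7 cycles on 27: each ℓ→(−1)^(ℓ−1), product (−1)^20 = +1.
The Jacobi symbol (7|27) = +1 (Zolotarev) agrees.

+1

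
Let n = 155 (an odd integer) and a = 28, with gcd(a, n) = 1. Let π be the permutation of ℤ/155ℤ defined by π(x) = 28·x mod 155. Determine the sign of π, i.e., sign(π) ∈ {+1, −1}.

Orbit of 132 under x↦28x: [132, 131, 103, 94, 152, 71, 128]… (length divides ord_155(28)).
6 cycles of lengths [60, 60, 15, 15, 4, 1].
n − c = 155 − 6 = 149; sign = (−1)^149 = -1.
Check: (28/155) = -1 by Zolotarev.

-1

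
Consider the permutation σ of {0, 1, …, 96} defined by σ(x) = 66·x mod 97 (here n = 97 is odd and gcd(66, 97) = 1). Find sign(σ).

Start at x=61: 61 → 49 → 33 → 44 → 91 → 89 → 54 → … (one orbit).
Cycle type of π: 48×2 + 1; total 3 cycles.
97 − 3 = 94 transpositions; sign(π) = (−1)^94 = +1.

+1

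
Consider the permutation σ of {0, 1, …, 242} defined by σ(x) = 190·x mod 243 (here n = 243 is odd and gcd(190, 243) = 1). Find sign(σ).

+1

Orbit of 217 under x↦190x: [217, 163, 109, 55, 1, 190, 136]… (length divides ord_243(190)).
Cycle lengths of π_190 on ℤ/243ℤ: [9, 9, 9, 9, 9, 9, 9, 9, 9, 9, 9, 9, 9, 9, 9, 9, 9, 9, 3, 3, 3, 3, 3, 3, 3, 3, 3, 3, 3, 3, 3, 3, 3, 3, 3, 3, 1, 1, 1, 1, 1, 1, 1, 1, 1, 1, 1, 1, 1, 1, 1, 1, 1, 1, 1, 1, 1, 1, 1, 1, 1, 1, 1]; 63 cycles in total.
sign(π) = (−1)^{n − #cycles} = (−1)^{243−63} = (−1)^180 = +1.
Zolotarev: (190|243) = +1, matching the cycle-count sign.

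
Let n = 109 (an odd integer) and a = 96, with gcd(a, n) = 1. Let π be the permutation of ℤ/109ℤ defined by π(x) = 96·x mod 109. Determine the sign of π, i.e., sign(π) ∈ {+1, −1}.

-1

Start at x=90: 90 → 29 → 59 → 105 → 52 → 87 → 68 → … (one orbit).
The orbit structure of x ↦ 96x mod 109: 2 orbits of sizes [108, 1].
Σ(ℓ_i−1) = 109−2 = 107; sign = (−1)^107 = -1.
Zolotarev: (96|109) = -1, matching the cycle-count sign.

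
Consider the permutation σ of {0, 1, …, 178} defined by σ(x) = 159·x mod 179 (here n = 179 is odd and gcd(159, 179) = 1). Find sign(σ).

-1

Start at x=102: 102 → 108 → 167 → 61 → 33 → 56 → 133 → … (one orbit).
π_159 has 2 disjoint cycles with lengths [178, 1] on {0,…,178}.
179 − 2 = 177 transpositions; sign(π) = (−1)^177 = -1.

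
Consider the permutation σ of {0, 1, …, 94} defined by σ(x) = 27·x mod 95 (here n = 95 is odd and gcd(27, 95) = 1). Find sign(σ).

Start at x=11: 11 → 12 → 39 → 8 → 26 → 37 → 49 → … (one orbit).
The orbit structure of x ↦ 27x mod 95: 11 orbits of sizes [12, 12, 12, 12, 12, 12, 6, 6, 6, 4, 1].
n − c = 95 − 11 = 84; sign = (−1)^84 = +1.
Check: (27/95) = +1 by Zolotarev.

+1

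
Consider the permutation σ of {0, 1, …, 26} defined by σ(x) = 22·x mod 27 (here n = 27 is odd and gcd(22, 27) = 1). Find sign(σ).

+1

Trace 1: π^k(1) = [1, 22, 25, 10, 4, 7, 19] for k=0..6.
Cycle lengths of π_22 on ℤ/27ℤ: [9, 9, 3, 3, 1, 1, 1]; 7 cycles in total.
sign(π) = (−1)^{n − #cycles} = (−1)^{27−7} = (−1)^20 = +1.
Check: (22/27) = +1 by Zolotarev.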